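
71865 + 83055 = 154920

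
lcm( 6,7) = 42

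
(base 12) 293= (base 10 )399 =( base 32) cf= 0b110001111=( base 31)cr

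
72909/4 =18227 + 1/4 = 18227.25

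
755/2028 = 755/2028 = 0.37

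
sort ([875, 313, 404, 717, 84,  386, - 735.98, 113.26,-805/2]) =[ - 735.98 , - 805/2,84, 113.26, 313,  386,  404,717,  875]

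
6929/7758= 6929/7758 = 0.89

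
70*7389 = 517230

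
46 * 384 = 17664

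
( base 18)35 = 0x3B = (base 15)3e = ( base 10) 59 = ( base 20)2j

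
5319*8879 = 47227401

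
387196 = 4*96799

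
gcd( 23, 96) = 1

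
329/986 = 329/986 = 0.33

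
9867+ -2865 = 7002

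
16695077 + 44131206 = 60826283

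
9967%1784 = 1047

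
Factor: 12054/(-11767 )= - 42/41 = -2^1 *3^1*7^1*41^( - 1) 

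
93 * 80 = 7440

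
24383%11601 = 1181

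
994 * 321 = 319074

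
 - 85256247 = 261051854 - 346308101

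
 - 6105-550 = - 6655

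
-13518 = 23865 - 37383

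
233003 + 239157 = 472160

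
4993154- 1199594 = 3793560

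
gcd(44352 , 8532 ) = 36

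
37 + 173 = 210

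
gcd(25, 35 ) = 5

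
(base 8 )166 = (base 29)42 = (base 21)5D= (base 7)226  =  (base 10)118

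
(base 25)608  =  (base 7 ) 13646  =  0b111010101110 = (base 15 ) 11A8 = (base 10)3758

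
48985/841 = 48985/841 = 58.25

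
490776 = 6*81796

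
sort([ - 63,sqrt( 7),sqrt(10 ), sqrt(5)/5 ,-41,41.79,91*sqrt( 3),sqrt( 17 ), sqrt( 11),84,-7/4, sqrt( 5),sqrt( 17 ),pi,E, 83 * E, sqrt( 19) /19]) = [ -63,-41,-7/4,  sqrt( 19 )/19,sqrt( 5 )/5,sqrt( 5 ),sqrt( 7 ),  E,pi,sqrt( 10 ),sqrt( 11 ), sqrt( 17 ) , sqrt( 17 ),41.79,84 , 91*sqrt(3),83*E]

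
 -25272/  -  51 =495+9/17 = 495.53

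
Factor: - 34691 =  - 113^1 * 307^1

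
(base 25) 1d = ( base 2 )100110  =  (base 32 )16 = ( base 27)1B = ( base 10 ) 38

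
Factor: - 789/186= -263/62 = -  2^(-1)*31^(-1 )*263^1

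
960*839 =805440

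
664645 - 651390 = 13255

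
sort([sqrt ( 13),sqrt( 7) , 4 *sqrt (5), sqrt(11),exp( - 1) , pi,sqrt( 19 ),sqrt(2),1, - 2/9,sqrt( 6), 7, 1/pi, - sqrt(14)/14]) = [ - sqrt( 14)/14, - 2/9, 1/pi,exp( - 1),1 , sqrt( 2),sqrt(6), sqrt ( 7),  pi , sqrt(11),sqrt( 13),sqrt ( 19),7 , 4*sqrt( 5 )]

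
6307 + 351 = 6658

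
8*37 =296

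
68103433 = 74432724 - 6329291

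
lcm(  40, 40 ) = 40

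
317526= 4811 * 66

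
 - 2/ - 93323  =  2/93323 = 0.00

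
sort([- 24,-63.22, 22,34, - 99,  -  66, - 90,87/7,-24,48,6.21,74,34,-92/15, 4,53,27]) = [ - 99, - 90, - 66, - 63.22, - 24, - 24, - 92/15,4,6.21,87/7, 22, 27, 34, 34,48, 53,74]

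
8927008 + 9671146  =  18598154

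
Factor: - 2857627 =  - 127^1*22501^1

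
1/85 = 1/85 =0.01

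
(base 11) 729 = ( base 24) 1CE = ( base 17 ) 30B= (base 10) 878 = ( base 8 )1556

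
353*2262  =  798486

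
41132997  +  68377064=109510061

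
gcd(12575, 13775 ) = 25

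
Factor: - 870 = - 2^1*3^1*5^1*29^1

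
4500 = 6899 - 2399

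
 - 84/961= -1 + 877/961 = - 0.09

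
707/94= 7 + 49/94 = 7.52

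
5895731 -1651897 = 4243834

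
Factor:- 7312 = - 2^4*457^1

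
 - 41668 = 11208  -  52876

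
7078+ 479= 7557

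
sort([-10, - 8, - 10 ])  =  [ - 10,  -  10 , - 8 ]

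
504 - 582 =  - 78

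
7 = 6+1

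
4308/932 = 4  +  145/233= 4.62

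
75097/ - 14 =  - 5365 + 13/14 =- 5364.07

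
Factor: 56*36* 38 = 2^6*3^2*7^1*19^1 = 76608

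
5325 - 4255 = 1070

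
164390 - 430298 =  - 265908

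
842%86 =68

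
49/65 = 49/65= 0.75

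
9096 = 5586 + 3510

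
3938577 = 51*77227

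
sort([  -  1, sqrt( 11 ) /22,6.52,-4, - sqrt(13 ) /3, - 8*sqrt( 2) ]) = [-8*sqrt( 2), - 4, - sqrt( 13 ) /3, - 1, sqrt(11 ) /22,6.52]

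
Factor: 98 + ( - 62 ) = 2^2 *3^2 =36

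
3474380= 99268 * 35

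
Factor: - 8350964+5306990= -3043974 = - 2^1*3^1*507329^1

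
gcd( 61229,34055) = 7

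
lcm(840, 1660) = 69720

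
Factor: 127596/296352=2^( - 3) * 3^(-2 )*31^1 = 31/72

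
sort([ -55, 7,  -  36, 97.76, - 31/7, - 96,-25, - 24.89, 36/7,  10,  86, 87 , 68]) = [ - 96, - 55, - 36, - 25, - 24.89, - 31/7,36/7, 7, 10 , 68 , 86,87,  97.76 ] 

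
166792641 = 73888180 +92904461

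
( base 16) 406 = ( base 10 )1030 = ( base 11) 857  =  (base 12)71a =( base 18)334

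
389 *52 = 20228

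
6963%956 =271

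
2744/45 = 60 + 44/45 = 60.98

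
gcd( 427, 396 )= 1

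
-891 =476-1367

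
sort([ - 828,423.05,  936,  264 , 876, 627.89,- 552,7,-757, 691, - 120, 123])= [ - 828, - 757, - 552,-120,  7,  123,  264,423.05, 627.89, 691, 876,  936]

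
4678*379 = 1772962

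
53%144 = 53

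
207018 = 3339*62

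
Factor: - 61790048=-2^5*1930939^1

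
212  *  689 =146068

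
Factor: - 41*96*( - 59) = 2^5*3^1*41^1 * 59^1 = 232224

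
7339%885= 259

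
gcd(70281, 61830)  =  27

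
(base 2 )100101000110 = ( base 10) 2374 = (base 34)21S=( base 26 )3d8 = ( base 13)1108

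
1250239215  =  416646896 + 833592319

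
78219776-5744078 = 72475698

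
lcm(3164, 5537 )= 22148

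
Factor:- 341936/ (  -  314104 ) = 2^1 * 43^1*79^(- 1 ) = 86/79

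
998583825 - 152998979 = 845584846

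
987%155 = 57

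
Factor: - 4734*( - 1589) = 2^1*3^2 * 7^1*227^1 * 263^1 = 7522326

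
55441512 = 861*64392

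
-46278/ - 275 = 46278/275 = 168.28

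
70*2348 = 164360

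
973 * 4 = 3892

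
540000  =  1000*540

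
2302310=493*4670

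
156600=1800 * 87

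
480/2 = 240 = 240.00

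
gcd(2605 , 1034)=1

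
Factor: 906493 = 7^1*129499^1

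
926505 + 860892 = 1787397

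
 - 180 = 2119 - 2299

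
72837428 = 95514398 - 22676970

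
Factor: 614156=2^2*19^1 * 8081^1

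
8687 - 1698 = 6989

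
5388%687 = 579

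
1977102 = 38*52029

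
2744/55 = 49 + 49/55  =  49.89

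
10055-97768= - 87713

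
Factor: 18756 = 2^2*3^2 * 521^1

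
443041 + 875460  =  1318501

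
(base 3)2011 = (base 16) 3A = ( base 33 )1P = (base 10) 58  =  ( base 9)64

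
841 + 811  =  1652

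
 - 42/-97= 42/97=0.43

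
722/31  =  722/31 = 23.29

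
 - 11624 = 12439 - 24063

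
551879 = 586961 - 35082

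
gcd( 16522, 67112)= 2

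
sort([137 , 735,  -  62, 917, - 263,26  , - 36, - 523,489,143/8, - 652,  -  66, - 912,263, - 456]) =[ - 912, - 652,-523, - 456, - 263, - 66, - 62,-36 , 143/8,26,137, 263, 489,735,917 ] 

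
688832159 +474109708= 1162941867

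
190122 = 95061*2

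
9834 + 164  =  9998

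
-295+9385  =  9090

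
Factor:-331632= - 2^4*3^2*7^2*47^1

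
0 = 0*748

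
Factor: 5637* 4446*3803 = 2^1*3^3*13^1*19^1 * 1879^1*3803^1= 95311173906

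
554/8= 277/4 = 69.25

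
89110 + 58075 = 147185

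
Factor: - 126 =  - 2^1*3^2*7^1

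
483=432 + 51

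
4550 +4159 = 8709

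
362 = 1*362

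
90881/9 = 10097 + 8/9 = 10097.89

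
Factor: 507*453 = 229671 =3^2*13^2* 151^1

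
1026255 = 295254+731001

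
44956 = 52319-7363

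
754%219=97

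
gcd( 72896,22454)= 2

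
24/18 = 4/3= 1.33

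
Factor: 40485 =3^1*5^1*2699^1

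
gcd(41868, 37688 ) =4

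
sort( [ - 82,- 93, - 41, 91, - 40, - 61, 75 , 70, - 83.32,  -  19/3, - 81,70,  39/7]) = [ - 93, - 83.32 ,-82, - 81, - 61,-41, - 40,-19/3,39/7 , 70 , 70 , 75, 91]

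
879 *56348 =49529892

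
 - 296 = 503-799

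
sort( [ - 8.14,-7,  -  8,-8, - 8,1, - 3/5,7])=[-8.14,-8,-8 , - 8,  -  7 ,-3/5, 1,7]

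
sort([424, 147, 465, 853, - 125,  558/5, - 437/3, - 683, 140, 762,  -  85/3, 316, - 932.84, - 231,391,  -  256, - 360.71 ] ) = [ -932.84, - 683 , - 360.71, - 256, - 231, - 437/3, - 125, - 85/3,558/5, 140,147, 316,391,424, 465 , 762,853 ] 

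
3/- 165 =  - 1 + 54/55 = - 0.02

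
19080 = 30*636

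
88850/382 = 44425/191 = 232.59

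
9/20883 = 3/6961 = 0.00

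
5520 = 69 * 80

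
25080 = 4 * 6270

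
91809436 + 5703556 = 97512992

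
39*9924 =387036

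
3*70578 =211734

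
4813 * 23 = 110699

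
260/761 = 260/761 = 0.34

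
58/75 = 58/75 = 0.77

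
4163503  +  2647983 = 6811486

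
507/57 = 169/19 = 8.89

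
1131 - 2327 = -1196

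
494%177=140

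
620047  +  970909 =1590956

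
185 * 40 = 7400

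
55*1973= 108515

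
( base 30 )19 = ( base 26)1D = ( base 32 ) 17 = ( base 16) 27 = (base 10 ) 39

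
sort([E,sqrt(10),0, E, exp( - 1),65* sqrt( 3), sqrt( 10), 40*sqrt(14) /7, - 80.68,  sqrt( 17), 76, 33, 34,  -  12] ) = [- 80.68, - 12,0, exp(-1), E,E , sqrt( 10), sqrt( 10) , sqrt( 17 ), 40* sqrt (14)/7, 33, 34 , 76, 65*sqrt (3 )]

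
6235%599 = 245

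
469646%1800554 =469646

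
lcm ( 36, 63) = 252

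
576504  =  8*72063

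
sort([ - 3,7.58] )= [ - 3,7.58] 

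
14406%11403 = 3003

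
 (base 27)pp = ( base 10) 700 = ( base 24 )154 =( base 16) 2BC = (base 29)o4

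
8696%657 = 155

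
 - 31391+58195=26804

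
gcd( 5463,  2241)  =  9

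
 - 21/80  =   - 21/80 = - 0.26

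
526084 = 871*604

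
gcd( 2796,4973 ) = 1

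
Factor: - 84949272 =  - 2^3* 3^2*17^1*69403^1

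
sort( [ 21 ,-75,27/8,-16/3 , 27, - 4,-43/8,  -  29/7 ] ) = [-75, - 43/8, - 16/3 , - 29/7, - 4,27/8,  21,27]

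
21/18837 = 1/897 = 0.00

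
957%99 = 66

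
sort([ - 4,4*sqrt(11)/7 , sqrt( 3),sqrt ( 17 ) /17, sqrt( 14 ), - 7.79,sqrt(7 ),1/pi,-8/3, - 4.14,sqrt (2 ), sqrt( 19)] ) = [ - 7.79,- 4.14 ,- 4, - 8/3,sqrt (17 ) /17,1/pi,sqrt (2 ),sqrt(3),4*sqrt( 11)/7,sqrt( 7) , sqrt( 14 ),sqrt( 19)] 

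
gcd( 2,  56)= 2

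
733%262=209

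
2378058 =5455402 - 3077344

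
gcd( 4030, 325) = 65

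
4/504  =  1/126 =0.01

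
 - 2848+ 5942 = 3094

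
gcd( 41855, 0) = 41855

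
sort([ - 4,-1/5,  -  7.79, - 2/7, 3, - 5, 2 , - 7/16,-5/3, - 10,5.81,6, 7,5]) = [ - 10, - 7.79 , -5, - 4, - 5/3, - 7/16, - 2/7, - 1/5, 2,3,5, 5.81,  6,  7 ]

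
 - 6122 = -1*6122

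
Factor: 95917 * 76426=2^1*7^1*53^1*103^1*95917^1 = 7330552642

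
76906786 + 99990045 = 176896831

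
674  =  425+249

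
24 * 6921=166104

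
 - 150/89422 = - 1 + 44636/44711 = - 0.00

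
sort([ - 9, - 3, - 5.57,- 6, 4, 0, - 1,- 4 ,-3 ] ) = [  -  9, - 6, - 5.57, - 4, - 3, - 3, - 1, 0, 4]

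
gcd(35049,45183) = 3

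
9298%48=34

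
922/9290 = 461/4645 = 0.10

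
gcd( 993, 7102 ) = 1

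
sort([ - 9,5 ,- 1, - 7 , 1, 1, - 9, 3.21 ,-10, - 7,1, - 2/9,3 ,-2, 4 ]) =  [- 10, - 9, - 9, - 7,-7,  -  2, - 1 , - 2/9, 1,1,1,3,3.21,4, 5]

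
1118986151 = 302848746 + 816137405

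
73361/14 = 5240 + 1/14 = 5240.07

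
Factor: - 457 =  - 457^1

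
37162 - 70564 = - 33402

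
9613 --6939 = 16552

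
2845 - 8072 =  - 5227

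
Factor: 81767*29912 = 2^3*7^1 * 3739^1*11681^1=   2445814504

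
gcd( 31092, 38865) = 7773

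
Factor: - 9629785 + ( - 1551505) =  - 2^1*5^1*43^1*26003^1 = - 11181290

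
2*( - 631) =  - 1262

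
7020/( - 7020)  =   - 1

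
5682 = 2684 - -2998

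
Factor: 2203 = 2203^1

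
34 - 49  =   - 15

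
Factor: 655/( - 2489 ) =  - 5^1 * 19^(-1 ) = - 5/19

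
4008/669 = 1336/223= 5.99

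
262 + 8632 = 8894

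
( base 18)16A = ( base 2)110111010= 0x1BA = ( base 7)1201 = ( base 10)442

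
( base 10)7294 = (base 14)2930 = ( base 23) DI3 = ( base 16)1c7e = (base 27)A04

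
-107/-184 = 107/184 = 0.58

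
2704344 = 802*3372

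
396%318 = 78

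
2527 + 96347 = 98874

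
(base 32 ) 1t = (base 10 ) 61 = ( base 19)34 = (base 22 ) 2H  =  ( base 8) 75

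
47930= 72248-24318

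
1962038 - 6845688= -4883650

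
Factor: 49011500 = 2^2*5^3*83^1*1181^1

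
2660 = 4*665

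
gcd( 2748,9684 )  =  12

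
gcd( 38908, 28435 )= 1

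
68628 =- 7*( - 9804)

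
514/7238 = 257/3619= 0.07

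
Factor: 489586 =2^1*61^1 *4013^1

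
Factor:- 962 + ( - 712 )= -1674 = - 2^1*3^3*31^1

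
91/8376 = 91/8376= 0.01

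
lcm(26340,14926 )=447780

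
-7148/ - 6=3574/3 =1191.33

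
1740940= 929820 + 811120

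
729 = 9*81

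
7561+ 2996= 10557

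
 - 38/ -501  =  38/501=0.08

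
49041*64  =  3138624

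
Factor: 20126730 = 2^1*3^1*5^1*13^1*51607^1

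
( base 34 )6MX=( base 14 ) 2B53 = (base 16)1E25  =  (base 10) 7717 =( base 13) 3688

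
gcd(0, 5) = 5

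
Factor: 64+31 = 95 = 5^1*19^1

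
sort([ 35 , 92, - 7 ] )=[ - 7,35, 92 ] 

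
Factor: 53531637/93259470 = 575609/1002790 = 2^( - 1)*5^ ( - 1) *37^1* 47^1 * 331^1*100279^ ( - 1)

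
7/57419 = 7/57419 = 0.00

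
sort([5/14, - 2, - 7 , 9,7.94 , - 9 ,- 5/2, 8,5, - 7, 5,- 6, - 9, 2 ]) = [ - 9,-9, - 7, - 7, - 6, - 5/2 , - 2,5/14, 2,5, 5, 7.94, 8,9 ] 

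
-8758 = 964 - 9722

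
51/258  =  17/86 = 0.20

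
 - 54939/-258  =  18313/86 = 212.94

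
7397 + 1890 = 9287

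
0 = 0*4234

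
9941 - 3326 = 6615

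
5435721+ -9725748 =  - 4290027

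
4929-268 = 4661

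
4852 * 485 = 2353220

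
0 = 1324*0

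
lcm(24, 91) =2184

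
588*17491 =10284708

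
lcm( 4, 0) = 0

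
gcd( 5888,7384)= 8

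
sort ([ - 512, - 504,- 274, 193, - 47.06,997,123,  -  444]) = [ - 512, - 504, -444, - 274 , - 47.06,123,193,997 ] 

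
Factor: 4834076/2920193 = 2^2*13^2*7151^1*2920193^ (-1 ) 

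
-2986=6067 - 9053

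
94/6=47/3=15.67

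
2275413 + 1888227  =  4163640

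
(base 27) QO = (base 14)39c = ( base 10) 726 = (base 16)2D6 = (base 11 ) 600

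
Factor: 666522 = 2^1*3^3*12343^1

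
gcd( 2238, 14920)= 746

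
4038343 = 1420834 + 2617509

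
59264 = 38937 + 20327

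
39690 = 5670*7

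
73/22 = 73/22=3.32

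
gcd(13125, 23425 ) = 25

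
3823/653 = 3823/653 = 5.85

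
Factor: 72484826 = 2^1*36242413^1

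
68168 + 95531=163699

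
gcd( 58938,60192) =1254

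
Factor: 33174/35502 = 57/61 = 3^1* 19^1*61^ (-1)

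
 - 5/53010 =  - 1+10601/10602 =- 0.00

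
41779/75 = 557 + 4/75 = 557.05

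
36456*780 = 28435680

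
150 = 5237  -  5087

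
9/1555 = 9/1555 = 0.01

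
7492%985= 597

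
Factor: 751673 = 13^1*67^1* 863^1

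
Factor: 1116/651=2^2*3^1*7^( - 1) = 12/7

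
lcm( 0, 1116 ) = 0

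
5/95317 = 5/95317 = 0.00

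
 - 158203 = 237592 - 395795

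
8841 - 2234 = 6607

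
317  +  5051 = 5368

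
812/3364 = 7/29 = 0.24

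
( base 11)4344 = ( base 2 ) 1011001100111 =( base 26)8cf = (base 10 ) 5735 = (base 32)5j7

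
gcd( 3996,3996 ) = 3996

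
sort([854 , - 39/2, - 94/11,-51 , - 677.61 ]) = [- 677.61,- 51 ,-39/2, - 94/11,854]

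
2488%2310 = 178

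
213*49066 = 10451058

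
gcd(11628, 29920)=68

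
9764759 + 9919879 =19684638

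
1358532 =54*25158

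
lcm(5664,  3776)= 11328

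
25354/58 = 437 + 4/29 = 437.14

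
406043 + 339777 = 745820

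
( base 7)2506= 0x3A9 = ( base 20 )26h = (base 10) 937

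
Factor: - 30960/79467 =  - 2^4*3^1*5^1*43^1*26489^(-1) = - 10320/26489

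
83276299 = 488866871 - 405590572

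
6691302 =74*90423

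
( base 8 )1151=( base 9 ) 755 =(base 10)617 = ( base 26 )nj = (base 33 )in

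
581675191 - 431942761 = 149732430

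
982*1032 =1013424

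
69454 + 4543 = 73997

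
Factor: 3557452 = 2^2*889363^1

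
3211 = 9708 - 6497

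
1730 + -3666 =-1936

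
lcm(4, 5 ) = 20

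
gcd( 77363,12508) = 1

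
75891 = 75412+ 479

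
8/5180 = 2/1295 = 0.00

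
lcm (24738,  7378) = 420546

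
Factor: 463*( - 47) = - 47^1*463^1 = - 21761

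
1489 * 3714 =5530146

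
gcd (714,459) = 51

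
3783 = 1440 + 2343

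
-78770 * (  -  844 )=66481880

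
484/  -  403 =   -  2 + 322/403 = - 1.20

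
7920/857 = 9+207/857= 9.24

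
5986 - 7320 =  - 1334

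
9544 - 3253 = 6291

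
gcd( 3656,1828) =1828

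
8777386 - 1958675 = 6818711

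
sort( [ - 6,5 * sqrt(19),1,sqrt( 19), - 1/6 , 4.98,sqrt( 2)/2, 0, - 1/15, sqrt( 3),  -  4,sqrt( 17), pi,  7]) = [ - 6, - 4, - 1/6, - 1/15,0, sqrt( 2)/2, 1, sqrt( 3),pi,sqrt( 17)  ,  sqrt (19 ),4.98,7,5*sqrt ( 19)]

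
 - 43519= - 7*6217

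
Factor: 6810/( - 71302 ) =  - 3405/35651= -3^1*5^1*7^( - 1)*11^( - 1)*227^1*463^( - 1)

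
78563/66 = 1190+23/66  =  1190.35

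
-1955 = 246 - 2201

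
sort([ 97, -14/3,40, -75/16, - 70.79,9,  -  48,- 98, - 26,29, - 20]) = [ - 98, - 70.79, - 48, - 26, - 20, - 75/16, - 14/3,  9, 29,40, 97]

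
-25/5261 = - 25/5261 = - 0.00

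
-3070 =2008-5078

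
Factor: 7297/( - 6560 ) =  - 2^( - 5)*5^(  -  1 )*41^( - 1)*7297^1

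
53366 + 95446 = 148812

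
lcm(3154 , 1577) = 3154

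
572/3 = 190+ 2/3 = 190.67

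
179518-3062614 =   -  2883096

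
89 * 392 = 34888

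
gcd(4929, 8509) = 1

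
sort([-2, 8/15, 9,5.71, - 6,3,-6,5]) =[ - 6, - 6, - 2,8/15,3,  5 , 5.71,9 ] 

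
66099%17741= 12876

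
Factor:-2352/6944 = - 21/62 = -2^( - 1 )*3^1*7^1* 31^(-1 ) 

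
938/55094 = 469/27547 = 0.02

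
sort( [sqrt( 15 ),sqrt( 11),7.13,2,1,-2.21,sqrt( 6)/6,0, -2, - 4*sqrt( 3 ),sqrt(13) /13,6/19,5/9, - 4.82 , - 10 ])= [ - 10, -4*sqrt( 3 ), - 4.82, - 2.21,  -  2,0,sqrt(13)/13,6/19 , sqrt( 6) /6, 5/9, 1,2, sqrt(11 ),sqrt(15 ),7.13 ]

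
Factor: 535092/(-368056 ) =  - 133773/92014 = - 2^( - 1 )  *3^1*13^( - 1 )*17^1*43^1*61^1*3539^(-1 )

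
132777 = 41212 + 91565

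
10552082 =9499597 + 1052485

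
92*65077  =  5987084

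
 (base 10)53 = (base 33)1k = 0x35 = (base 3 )1222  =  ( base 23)27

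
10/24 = 5/12 = 0.42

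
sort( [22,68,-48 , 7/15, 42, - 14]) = [ - 48, - 14, 7/15, 22,  42,68]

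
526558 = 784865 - 258307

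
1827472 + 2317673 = 4145145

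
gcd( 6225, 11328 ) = 3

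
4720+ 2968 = 7688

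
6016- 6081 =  - 65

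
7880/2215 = 1576/443 = 3.56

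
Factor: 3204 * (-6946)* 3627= -80718826968=-  2^3*3^4*13^1*23^1*31^1*89^1*151^1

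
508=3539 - 3031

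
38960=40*974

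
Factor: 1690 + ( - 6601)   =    -  3^1*1637^1 = -4911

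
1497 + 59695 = 61192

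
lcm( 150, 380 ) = 5700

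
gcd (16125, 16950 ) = 75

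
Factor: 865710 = 2^1 * 3^2 *5^1*9619^1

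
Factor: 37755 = 3^2*5^1 *839^1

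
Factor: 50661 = 3^2*13^1*433^1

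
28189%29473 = 28189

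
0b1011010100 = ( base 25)13O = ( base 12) 504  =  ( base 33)LV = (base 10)724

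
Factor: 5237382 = 2^1*3^1*263^1*3319^1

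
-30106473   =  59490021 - 89596494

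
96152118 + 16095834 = 112247952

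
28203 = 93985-65782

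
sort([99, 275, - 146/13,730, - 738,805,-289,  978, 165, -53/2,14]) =[ - 738 , - 289, - 53/2, - 146/13,14,99,165,275,  730,805,978 ] 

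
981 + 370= 1351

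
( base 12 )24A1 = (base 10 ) 4153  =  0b1000000111001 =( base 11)3136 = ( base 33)3qs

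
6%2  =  0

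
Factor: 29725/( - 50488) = - 2^( - 3) * 5^2*29^1*41^1*6311^( - 1)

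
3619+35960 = 39579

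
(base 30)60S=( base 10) 5428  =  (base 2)1010100110100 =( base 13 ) 2617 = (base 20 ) DB8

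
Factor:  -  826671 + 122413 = - 704258 = - 2^1 * 31^1*37^1*307^1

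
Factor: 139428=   2^2 * 3^3*1291^1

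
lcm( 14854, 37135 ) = 74270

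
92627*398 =36865546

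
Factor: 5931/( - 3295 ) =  - 3^2*5^( - 1) = - 9/5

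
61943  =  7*8849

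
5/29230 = 1/5846 = 0.00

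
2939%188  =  119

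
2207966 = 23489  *94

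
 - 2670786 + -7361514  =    -  10032300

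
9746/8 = 1218 + 1/4 = 1218.25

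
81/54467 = 81/54467 = 0.00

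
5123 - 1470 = 3653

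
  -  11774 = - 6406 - 5368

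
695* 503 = 349585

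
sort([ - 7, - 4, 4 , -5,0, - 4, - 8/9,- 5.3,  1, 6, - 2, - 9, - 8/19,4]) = [-9,-7, -5.3, - 5, -4, - 4,  -  2, - 8/9, - 8/19, 0,1,4,4,  6]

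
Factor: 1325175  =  3^1*5^2*17669^1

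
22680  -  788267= - 765587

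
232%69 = 25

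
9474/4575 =3158/1525 = 2.07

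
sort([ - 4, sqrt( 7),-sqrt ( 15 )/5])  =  [-4, - sqrt(15)/5, sqrt( 7)]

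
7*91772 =642404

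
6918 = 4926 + 1992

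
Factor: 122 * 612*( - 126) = -9407664 =-2^4*3^4*7^1*17^1  *  61^1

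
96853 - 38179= 58674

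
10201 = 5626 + 4575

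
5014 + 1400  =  6414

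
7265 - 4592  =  2673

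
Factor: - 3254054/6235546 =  - 1627027/3117773 = - 19^2*233^ (-1)*4507^1*13381^( - 1 ) 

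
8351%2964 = 2423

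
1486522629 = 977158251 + 509364378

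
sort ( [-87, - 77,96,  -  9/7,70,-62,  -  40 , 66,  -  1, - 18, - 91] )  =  [-91,-87, - 77, - 62,  -  40,  -  18, - 9/7 , - 1,66,70,96 ] 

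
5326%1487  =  865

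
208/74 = 2+ 30/37 = 2.81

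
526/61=526/61 = 8.62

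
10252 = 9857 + 395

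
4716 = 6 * 786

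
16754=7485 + 9269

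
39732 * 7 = 278124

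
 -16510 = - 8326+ - 8184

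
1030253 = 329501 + 700752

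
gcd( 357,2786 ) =7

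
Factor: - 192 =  - 2^6*3^1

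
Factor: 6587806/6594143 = 2^1*17^1* 71^1*2729^1 * 6594143^( - 1)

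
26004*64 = 1664256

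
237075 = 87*2725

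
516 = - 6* ( - 86 )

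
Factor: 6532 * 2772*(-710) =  - 12855759840 = - 2^5*3^2*5^1*7^1*11^1*23^1*71^2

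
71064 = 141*504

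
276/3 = 92 = 92.00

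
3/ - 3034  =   - 1 + 3031/3034 = -0.00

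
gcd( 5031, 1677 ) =1677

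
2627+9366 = 11993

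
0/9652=0 = 0.00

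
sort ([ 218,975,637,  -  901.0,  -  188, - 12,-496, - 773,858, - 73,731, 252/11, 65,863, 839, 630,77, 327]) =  [ - 901.0,- 773,  -  496 ,  -  188, - 73, - 12, 252/11, 65, 77, 218,327,  630,637, 731, 839, 858 , 863,975] 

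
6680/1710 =668/171  =  3.91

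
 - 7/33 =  - 1 + 26/33 = - 0.21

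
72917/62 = 72917/62 = 1176.08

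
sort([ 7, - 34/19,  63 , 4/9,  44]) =[ - 34/19,4/9,7, 44,63] 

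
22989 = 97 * 237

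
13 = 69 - 56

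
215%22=17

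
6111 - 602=5509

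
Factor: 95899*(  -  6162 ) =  - 590929638  =  - 2^1*3^1*13^1*41^1 * 79^1*2339^1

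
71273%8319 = 4721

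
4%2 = 0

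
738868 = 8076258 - 7337390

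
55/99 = 5/9 =0.56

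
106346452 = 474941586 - 368595134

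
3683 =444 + 3239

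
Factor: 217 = 7^1 * 31^1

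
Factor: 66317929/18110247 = 3^(-1 ) * 2447^( - 1)*2467^ ( - 1 )*66317929^1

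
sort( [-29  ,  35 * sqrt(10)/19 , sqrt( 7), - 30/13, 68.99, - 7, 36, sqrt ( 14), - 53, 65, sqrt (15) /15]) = [ - 53,  -  29,- 7,-30/13,  sqrt( 15 )/15, sqrt( 7), sqrt( 14),  35 * sqrt( 10)/19,36 , 65,68.99 ]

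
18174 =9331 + 8843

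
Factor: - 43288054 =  - 2^1*21644027^1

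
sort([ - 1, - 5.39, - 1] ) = [ - 5.39, - 1,-1]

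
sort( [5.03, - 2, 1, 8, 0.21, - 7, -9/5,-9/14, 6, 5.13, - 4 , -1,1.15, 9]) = [ - 7, - 4, - 2, - 9/5, - 1,-9/14, 0.21, 1,1.15,5.03, 5.13,6,8, 9] 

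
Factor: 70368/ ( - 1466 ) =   -  2^4*3^1 = - 48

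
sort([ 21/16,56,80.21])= [ 21/16, 56, 80.21 ]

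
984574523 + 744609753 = 1729184276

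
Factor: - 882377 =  - 882377^1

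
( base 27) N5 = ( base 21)18h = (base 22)16A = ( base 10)626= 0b1001110010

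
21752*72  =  1566144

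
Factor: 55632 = 2^4*3^1*19^1*61^1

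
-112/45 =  - 3 + 23/45   =  - 2.49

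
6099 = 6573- 474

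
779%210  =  149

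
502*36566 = 18356132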